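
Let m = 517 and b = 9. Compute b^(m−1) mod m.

383

9^1 ≡ 9 (mod 517)
9^2 ≡ 9^2 = 81 ≡ 81 (mod 517)
9^4 ≡ 81^2 = 6561 ≡ 357 (mod 517)
9^8 ≡ 357^2 = 127449 ≡ 267 (mod 517)
9^16 ≡ 267^2 = 71289 ≡ 460 (mod 517)
9^32 ≡ 460^2 = 211600 ≡ 147 (mod 517)
9^64 ≡ 147^2 = 21609 ≡ 412 (mod 517)
9^128 ≡ 412^2 = 169744 ≡ 168 (mod 517)
9^256 ≡ 168^2 = 28224 ≡ 306 (mod 517)
9^512 ≡ 306^2 = 93636 ≡ 59 (mod 517)
516 = 512 + 4 in binary powers of 2.
So 9^516 ≡ 59 · 357 ≡ 383 (mod 517).
Since 383 ≠ 1, base 9 is a Fermat witness: 517 is composite.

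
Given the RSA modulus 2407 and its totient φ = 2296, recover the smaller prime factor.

29

φ(n) = (p−1)(q−1) = n − (p+q) + 1, so p + q = 2407 − 2296 + 1 = 112.
p and q are the roots of t² − 112t + 2407 = 0.
Discriminant: 112² − 4·2407 = 12544 − 9628 = 2916; √2916 = 54.
q = (112 − 54)/2 = 29, p = (112 + 54)/2 = 83.
Check: 29 · 83 = 2407.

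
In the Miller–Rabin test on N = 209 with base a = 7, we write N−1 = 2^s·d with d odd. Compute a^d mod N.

178

209 − 1 = 208 = 2^4 · 13, so d = 13.
7^1 ≡ 7 (mod 209)
7^2 ≡ 7^2 = 49 ≡ 49 (mod 209)
7^4 ≡ 49^2 = 2401 ≡ 102 (mod 209)
7^8 ≡ 102^2 = 10404 ≡ 163 (mod 209)
13 = 8 + 4 + 1 in binary powers of 2.
So 7^13 ≡ 163 · 102 · 7 ≡ 178 (mod 209).
Squaring chain: 178 → 125 → 159 → 201; never reaches −1, so base 7 is a Miller–Rabin witness that 209 is composite.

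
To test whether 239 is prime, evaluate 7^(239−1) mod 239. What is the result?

1

7^1 ≡ 7 (mod 239)
7^2 ≡ 7^2 = 49 ≡ 49 (mod 239)
7^4 ≡ 49^2 = 2401 ≡ 11 (mod 239)
7^8 ≡ 11^2 = 121 ≡ 121 (mod 239)
7^16 ≡ 121^2 = 14641 ≡ 62 (mod 239)
7^32 ≡ 62^2 = 3844 ≡ 20 (mod 239)
7^64 ≡ 20^2 = 400 ≡ 161 (mod 239)
7^128 ≡ 161^2 = 25921 ≡ 109 (mod 239)
238 = 128 + 64 + 32 + 8 + 4 + 2 in binary powers of 2.
So 7^238 ≡ 109 · 161 · 20 · 121 · 11 · 49 ≡ 1 (mod 239).
Since the result is 1, base 7 gives no evidence that 239 is composite.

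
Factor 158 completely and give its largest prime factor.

158 = 2 · 79
79 is prime.
So 158 = 2 · 79; the largest prime factor is 79.

79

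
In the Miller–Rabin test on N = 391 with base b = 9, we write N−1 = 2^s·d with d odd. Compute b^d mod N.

391 − 1 = 390 = 2^1 · 195, so d = 195.
9^1 ≡ 9 (mod 391)
9^2 ≡ 9^2 = 81 ≡ 81 (mod 391)
9^4 ≡ 81^2 = 6561 ≡ 305 (mod 391)
9^8 ≡ 305^2 = 93025 ≡ 358 (mod 391)
9^16 ≡ 358^2 = 128164 ≡ 307 (mod 391)
9^32 ≡ 307^2 = 94249 ≡ 18 (mod 391)
9^64 ≡ 18^2 = 324 ≡ 324 (mod 391)
9^128 ≡ 324^2 = 104976 ≡ 188 (mod 391)
195 = 128 + 64 + 2 + 1 in binary powers of 2.
So 9^195 ≡ 188 · 324 · 81 · 9 ≡ 151 (mod 391).
Squaring chain: 151; never reaches −1, so base 9 is a Miller–Rabin witness that 391 is composite.

151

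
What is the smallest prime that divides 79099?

83

79099 is odd.
Digit sum 34, not divisible by 3.
Ends in 9: not divisible by 5.
7: 79099 = 7·11299 + 6
11: 79099 = 11·7190 + 9
13: 79099 = 13·6084 + 7
17: 79099 = 17·4652 + 15
19: 79099 = 19·4163 + 2
23: 79099 = 23·3439 + 2
29: 79099 = 29·2727 + 16
31: 79099 = 31·2551 + 18
37: 79099 = 37·2137 + 30
41: 79099 = 41·1929 + 10
43: 79099 = 43·1839 + 22
47: 79099 = 47·1682 + 45
53: 79099 = 53·1492 + 23
59: 79099 = 59·1340 + 39
61: 79099 = 61·1296 + 43
67: 79099 = 67·1180 + 39
71: 79099 = 71·1114 + 5
73: 79099 = 73·1083 + 40
79: 79099 = 79·1001 + 20
83: 79099 = 83·953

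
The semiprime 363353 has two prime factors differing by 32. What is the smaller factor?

587

Since p = q + 32, we have 363353 = q(q + 32), so q² + 32q − 363353 = 0.
Discriminant: 32² + 4·363353 = 1024 + 1453412 = 1454436; √1454436 = 1206.
q = (−32 + 1206)/2 = 587, and p = q + 32 = 619.
Check: 587 · 619 = 363353.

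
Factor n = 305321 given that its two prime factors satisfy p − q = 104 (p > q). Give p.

607

Since p = q + 104, we have 305321 = q(q + 104), so q² + 104q − 305321 = 0.
Discriminant: 104² + 4·305321 = 10816 + 1221284 = 1232100; √1232100 = 1110.
q = (−104 + 1110)/2 = 503, and p = q + 104 = 607.
Check: 503 · 607 = 305321.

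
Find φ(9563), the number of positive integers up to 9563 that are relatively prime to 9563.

Factor: 9563 = 73 · 131.
φ(9563) = (73−1) · (131−1) = 72 · 130 = 9360.

9360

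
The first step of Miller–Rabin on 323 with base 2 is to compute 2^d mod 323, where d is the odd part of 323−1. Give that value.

257

323 − 1 = 322 = 2^1 · 161, so d = 161.
2^1 ≡ 2 (mod 323)
2^2 ≡ 2^2 = 4 ≡ 4 (mod 323)
2^4 ≡ 4^2 = 16 ≡ 16 (mod 323)
2^8 ≡ 16^2 = 256 ≡ 256 (mod 323)
2^16 ≡ 256^2 = 65536 ≡ 290 (mod 323)
2^32 ≡ 290^2 = 84100 ≡ 120 (mod 323)
2^64 ≡ 120^2 = 14400 ≡ 188 (mod 323)
2^128 ≡ 188^2 = 35344 ≡ 137 (mod 323)
161 = 128 + 32 + 1 in binary powers of 2.
So 2^161 ≡ 137 · 120 · 2 ≡ 257 (mod 323).
Squaring chain: 257; never reaches −1, so base 2 is a Miller–Rabin witness that 323 is composite.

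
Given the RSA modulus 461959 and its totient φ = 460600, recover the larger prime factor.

φ(n) = (p−1)(q−1) = n − (p+q) + 1, so p + q = 461959 − 460600 + 1 = 1360.
p and q are the roots of t² − 1360t + 461959 = 0.
Discriminant: 1360² − 4·461959 = 1849600 − 1847836 = 1764; √1764 = 42.
q = (1360 − 42)/2 = 659, p = (1360 + 42)/2 = 701.
Check: 659 · 701 = 461959.

701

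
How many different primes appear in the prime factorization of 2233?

2233 = 7 · 319
319 = 11 · 29
2233 = 7 · 11 · 29, which has 3 distinct prime factors.

3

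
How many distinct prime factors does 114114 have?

6

114114 = 2 · 57057
57057 = 3 · 19019
19019 = 7 · 2717
2717 = 11 · 247
247 = 13 · 19
114114 = 2 · 3 · 7 · 11 · 13 · 19, which has 6 distinct prime factors.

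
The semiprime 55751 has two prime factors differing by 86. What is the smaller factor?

197

Since p = q + 86, we have 55751 = q(q + 86), so q² + 86q − 55751 = 0.
Discriminant: 86² + 4·55751 = 7396 + 223004 = 230400; √230400 = 480.
q = (−86 + 480)/2 = 197, and p = q + 86 = 283.
Check: 197 · 283 = 55751.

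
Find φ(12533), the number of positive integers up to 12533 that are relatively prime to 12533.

12300

Factor: 12533 = 83 · 151.
φ(12533) = (83−1) · (151−1) = 82 · 150 = 12300.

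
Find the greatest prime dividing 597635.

597635 = 5 · 119527
119527 = 17 · 7031
7031 = 79 · 89
89 is prime.
So 597635 = 5 · 17 · 79 · 89; the largest prime factor is 89.

89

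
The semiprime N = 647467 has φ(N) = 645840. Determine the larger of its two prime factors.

φ(n) = (p−1)(q−1) = n − (p+q) + 1, so p + q = 647467 − 645840 + 1 = 1628.
p and q are the roots of t² − 1628t + 647467 = 0.
Discriminant: 1628² − 4·647467 = 2650384 − 2589868 = 60516; √60516 = 246.
q = (1628 − 246)/2 = 691, p = (1628 + 246)/2 = 937.
Check: 691 · 937 = 647467.

937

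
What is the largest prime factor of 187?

17

187 = 11 · 17
17 is prime.
So 187 = 11 · 17; the largest prime factor is 17.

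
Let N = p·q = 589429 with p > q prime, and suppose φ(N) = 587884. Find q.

683

φ(n) = (p−1)(q−1) = n − (p+q) + 1, so p + q = 589429 − 587884 + 1 = 1546.
p and q are the roots of t² − 1546t + 589429 = 0.
Discriminant: 1546² − 4·589429 = 2390116 − 2357716 = 32400; √32400 = 180.
q = (1546 − 180)/2 = 683, p = (1546 + 180)/2 = 863.
Check: 683 · 863 = 589429.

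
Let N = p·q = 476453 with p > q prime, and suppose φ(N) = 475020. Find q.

φ(n) = (p−1)(q−1) = n − (p+q) + 1, so p + q = 476453 − 475020 + 1 = 1434.
p and q are the roots of t² − 1434t + 476453 = 0.
Discriminant: 1434² − 4·476453 = 2056356 − 1905812 = 150544; √150544 = 388.
q = (1434 − 388)/2 = 523, p = (1434 + 388)/2 = 911.
Check: 523 · 911 = 476453.

523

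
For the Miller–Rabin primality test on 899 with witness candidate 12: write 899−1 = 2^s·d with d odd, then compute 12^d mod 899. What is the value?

899 − 1 = 898 = 2^1 · 449, so d = 449.
12^1 ≡ 12 (mod 899)
12^2 ≡ 12^2 = 144 ≡ 144 (mod 899)
12^4 ≡ 144^2 = 20736 ≡ 59 (mod 899)
12^8 ≡ 59^2 = 3481 ≡ 784 (mod 899)
12^16 ≡ 784^2 = 614656 ≡ 639 (mod 899)
12^32 ≡ 639^2 = 408321 ≡ 175 (mod 899)
12^64 ≡ 175^2 = 30625 ≡ 59 (mod 899)
12^128 ≡ 59^2 = 3481 ≡ 784 (mod 899)
12^256 ≡ 784^2 = 614656 ≡ 639 (mod 899)
449 = 256 + 128 + 64 + 1 in binary powers of 2.
So 12^449 ≡ 639 · 784 · 59 · 12 ≡ 447 (mod 899).
Squaring chain: 447; never reaches −1, so base 12 is a Miller–Rabin witness that 899 is composite.

447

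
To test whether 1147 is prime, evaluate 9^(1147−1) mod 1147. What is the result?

1062

9^1 ≡ 9 (mod 1147)
9^2 ≡ 9^2 = 81 ≡ 81 (mod 1147)
9^4 ≡ 81^2 = 6561 ≡ 826 (mod 1147)
9^8 ≡ 826^2 = 682276 ≡ 958 (mod 1147)
9^16 ≡ 958^2 = 917764 ≡ 164 (mod 1147)
9^32 ≡ 164^2 = 26896 ≡ 515 (mod 1147)
9^64 ≡ 515^2 = 265225 ≡ 268 (mod 1147)
9^128 ≡ 268^2 = 71824 ≡ 710 (mod 1147)
9^256 ≡ 710^2 = 504100 ≡ 567 (mod 1147)
9^512 ≡ 567^2 = 321489 ≡ 329 (mod 1147)
9^1024 ≡ 329^2 = 108241 ≡ 423 (mod 1147)
1146 = 1024 + 64 + 32 + 16 + 8 + 2 in binary powers of 2.
So 9^1146 ≡ 423 · 268 · 515 · 164 · 958 · 81 ≡ 1062 (mod 1147).
Since 1062 ≠ 1, base 9 is a Fermat witness: 1147 is composite.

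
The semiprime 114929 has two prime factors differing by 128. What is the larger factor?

Since p = q + 128, we have 114929 = q(q + 128), so q² + 128q − 114929 = 0.
Discriminant: 128² + 4·114929 = 16384 + 459716 = 476100; √476100 = 690.
q = (−128 + 690)/2 = 281, and p = q + 128 = 409.
Check: 281 · 409 = 114929.

409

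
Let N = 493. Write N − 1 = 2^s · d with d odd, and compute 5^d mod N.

493 − 1 = 492 = 2^2 · 123, so d = 123.
5^1 ≡ 5 (mod 493)
5^2 ≡ 5^2 = 25 ≡ 25 (mod 493)
5^4 ≡ 25^2 = 625 ≡ 132 (mod 493)
5^8 ≡ 132^2 = 17424 ≡ 169 (mod 493)
5^16 ≡ 169^2 = 28561 ≡ 460 (mod 493)
5^32 ≡ 460^2 = 211600 ≡ 103 (mod 493)
5^64 ≡ 103^2 = 10609 ≡ 256 (mod 493)
123 = 64 + 32 + 16 + 8 + 2 + 1 in binary powers of 2.
So 5^123 ≡ 256 · 103 · 460 · 169 · 25 · 5 ≡ 419 (mod 493).
Squaring chain: 419 → 53; never reaches −1, so base 5 is a Miller–Rabin witness that 493 is composite.

419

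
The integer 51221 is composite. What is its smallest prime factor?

51221 is odd.
Digit sum 11, not divisible by 3.
Ends in 1: not divisible by 5.
7: 51221 = 7·7317 + 2
11: 51221 = 11·4656 + 5
13: 51221 = 13·3940 + 1
17: 51221 = 17·3013

17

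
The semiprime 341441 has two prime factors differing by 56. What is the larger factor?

613

Since p = q + 56, we have 341441 = q(q + 56), so q² + 56q − 341441 = 0.
Discriminant: 56² + 4·341441 = 3136 + 1365764 = 1368900; √1368900 = 1170.
q = (−56 + 1170)/2 = 557, and p = q + 56 = 613.
Check: 557 · 613 = 341441.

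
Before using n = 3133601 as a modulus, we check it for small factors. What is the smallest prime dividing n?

3133601 is odd.
Digit sum 17, not divisible by 3.
Ends in 1: not divisible by 5.
7: 3133601 = 7·447657 + 2
11: 3133601 = 11·284872 + 9
13: 3133601 = 13·241046 + 3
17: 3133601 = 17·184329 + 8
19: 3133601 = 19·164926 + 7
23: 3133601 = 23·136243 + 12
29: 3133601 = 29·108055 + 6
31: 3133601 = 31·101083 + 28
37: 3133601 = 37·84691 + 34
41: 3133601 = 41·76429 + 12
43: 3133601 = 43·72874 + 19
47: 3133601 = 47·66672 + 17
53: 3133601 = 53·59124 + 29
59: 3133601 = 59·53111 + 52
61: 3133601 = 61·51370 + 31
67: 3133601 = 67·46770 + 11
71: 3133601 = 71·44135 + 16
73: 3133601 = 73·42926 + 3
79: 3133601 = 79·39665 + 66
83: 3133601 = 83·37754 + 19
89: 3133601 = 89·35209

89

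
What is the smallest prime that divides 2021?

2021 is odd.
Digit sum 5, not divisible by 3.
Ends in 1: not divisible by 5.
7: 2021 = 7·288 + 5
11: 2021 = 11·183 + 8
13: 2021 = 13·155 + 6
17: 2021 = 17·118 + 15
19: 2021 = 19·106 + 7
23: 2021 = 23·87 + 20
29: 2021 = 29·69 + 20
31: 2021 = 31·65 + 6
37: 2021 = 37·54 + 23
41: 2021 = 41·49 + 12
43: 2021 = 43·47

43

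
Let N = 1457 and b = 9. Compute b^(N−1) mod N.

9^1 ≡ 9 (mod 1457)
9^2 ≡ 9^2 = 81 ≡ 81 (mod 1457)
9^4 ≡ 81^2 = 6561 ≡ 733 (mod 1457)
9^8 ≡ 733^2 = 537289 ≡ 1113 (mod 1457)
9^16 ≡ 1113^2 = 1238769 ≡ 319 (mod 1457)
9^32 ≡ 319^2 = 101761 ≡ 1228 (mod 1457)
9^64 ≡ 1228^2 = 1507984 ≡ 1446 (mod 1457)
9^128 ≡ 1446^2 = 2090916 ≡ 121 (mod 1457)
9^256 ≡ 121^2 = 14641 ≡ 71 (mod 1457)
9^512 ≡ 71^2 = 5041 ≡ 670 (mod 1457)
9^1024 ≡ 670^2 = 448900 ≡ 144 (mod 1457)
1456 = 1024 + 256 + 128 + 32 + 16 in binary powers of 2.
So 9^1456 ≡ 144 · 71 · 121 · 1228 · 319 ≡ 1001 (mod 1457).
Since 1001 ≠ 1, base 9 is a Fermat witness: 1457 is composite.

1001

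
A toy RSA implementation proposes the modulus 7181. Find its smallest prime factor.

43

7181 is odd.
Digit sum 17, not divisible by 3.
Ends in 1: not divisible by 5.
7: 7181 = 7·1025 + 6
11: 7181 = 11·652 + 9
13: 7181 = 13·552 + 5
17: 7181 = 17·422 + 7
19: 7181 = 19·377 + 18
23: 7181 = 23·312 + 5
29: 7181 = 29·247 + 18
31: 7181 = 31·231 + 20
37: 7181 = 37·194 + 3
41: 7181 = 41·175 + 6
43: 7181 = 43·167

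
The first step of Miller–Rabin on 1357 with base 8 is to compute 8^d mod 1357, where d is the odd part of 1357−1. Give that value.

55

1357 − 1 = 1356 = 2^2 · 339, so d = 339.
8^1 ≡ 8 (mod 1357)
8^2 ≡ 8^2 = 64 ≡ 64 (mod 1357)
8^4 ≡ 64^2 = 4096 ≡ 25 (mod 1357)
8^8 ≡ 25^2 = 625 ≡ 625 (mod 1357)
8^16 ≡ 625^2 = 390625 ≡ 1166 (mod 1357)
8^32 ≡ 1166^2 = 1359556 ≡ 1199 (mod 1357)
8^64 ≡ 1199^2 = 1437601 ≡ 538 (mod 1357)
8^128 ≡ 538^2 = 289444 ≡ 403 (mod 1357)
8^256 ≡ 403^2 = 162409 ≡ 926 (mod 1357)
339 = 256 + 64 + 16 + 2 + 1 in binary powers of 2.
So 8^339 ≡ 926 · 538 · 1166 · 64 · 8 ≡ 55 (mod 1357).
Squaring chain: 55 → 311; never reaches −1, so base 8 is a Miller–Rabin witness that 1357 is composite.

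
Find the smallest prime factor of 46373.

79

46373 is odd.
Digit sum 23, not divisible by 3.
Ends in 3: not divisible by 5.
7: 46373 = 7·6624 + 5
11: 46373 = 11·4215 + 8
13: 46373 = 13·3567 + 2
17: 46373 = 17·2727 + 14
19: 46373 = 19·2440 + 13
23: 46373 = 23·2016 + 5
29: 46373 = 29·1599 + 2
31: 46373 = 31·1495 + 28
37: 46373 = 37·1253 + 12
41: 46373 = 41·1131 + 2
43: 46373 = 43·1078 + 19
47: 46373 = 47·986 + 31
53: 46373 = 53·874 + 51
59: 46373 = 59·785 + 58
61: 46373 = 61·760 + 13
67: 46373 = 67·692 + 9
71: 46373 = 71·653 + 10
73: 46373 = 73·635 + 18
79: 46373 = 79·587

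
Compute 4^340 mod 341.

4^1 ≡ 4 (mod 341)
4^2 ≡ 4^2 = 16 ≡ 16 (mod 341)
4^4 ≡ 16^2 = 256 ≡ 256 (mod 341)
4^8 ≡ 256^2 = 65536 ≡ 64 (mod 341)
4^16 ≡ 64^2 = 4096 ≡ 4 (mod 341)
4^32 ≡ 4^2 = 16 ≡ 16 (mod 341)
4^64 ≡ 16^2 = 256 ≡ 256 (mod 341)
4^128 ≡ 256^2 = 65536 ≡ 64 (mod 341)
4^256 ≡ 64^2 = 4096 ≡ 4 (mod 341)
340 = 256 + 64 + 16 + 4 in binary powers of 2.
So 4^340 ≡ 4 · 256 · 4 · 256 ≡ 1 (mod 341).
Since the result is 1, base 4 gives no evidence that 341 is composite.

1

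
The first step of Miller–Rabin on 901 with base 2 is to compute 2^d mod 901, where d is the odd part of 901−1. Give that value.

427

901 − 1 = 900 = 2^2 · 225, so d = 225.
2^1 ≡ 2 (mod 901)
2^2 ≡ 2^2 = 4 ≡ 4 (mod 901)
2^4 ≡ 4^2 = 16 ≡ 16 (mod 901)
2^8 ≡ 16^2 = 256 ≡ 256 (mod 901)
2^16 ≡ 256^2 = 65536 ≡ 664 (mod 901)
2^32 ≡ 664^2 = 440896 ≡ 307 (mod 901)
2^64 ≡ 307^2 = 94249 ≡ 545 (mod 901)
2^128 ≡ 545^2 = 297025 ≡ 596 (mod 901)
225 = 128 + 64 + 32 + 1 in binary powers of 2.
So 2^225 ≡ 596 · 545 · 307 · 2 ≡ 427 (mod 901).
Squaring chain: 427 → 327; never reaches −1, so base 2 is a Miller–Rabin witness that 901 is composite.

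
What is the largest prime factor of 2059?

2059 = 29 · 71
71 is prime.
So 2059 = 29 · 71; the largest prime factor is 71.

71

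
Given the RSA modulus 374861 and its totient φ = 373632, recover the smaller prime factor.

557

φ(n) = (p−1)(q−1) = n − (p+q) + 1, so p + q = 374861 − 373632 + 1 = 1230.
p and q are the roots of t² − 1230t + 374861 = 0.
Discriminant: 1230² − 4·374861 = 1512900 − 1499444 = 13456; √13456 = 116.
q = (1230 − 116)/2 = 557, p = (1230 + 116)/2 = 673.
Check: 557 · 673 = 374861.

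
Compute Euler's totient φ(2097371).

2045160

Factor: 2097371 = 79 · 139 · 191.
φ(2097371) = (79−1) · (139−1) · (191−1) = 78 · 138 · 190 = 2045160.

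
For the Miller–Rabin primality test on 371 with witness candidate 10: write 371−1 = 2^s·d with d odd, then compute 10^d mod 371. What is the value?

152

371 − 1 = 370 = 2^1 · 185, so d = 185.
10^1 ≡ 10 (mod 371)
10^2 ≡ 10^2 = 100 ≡ 100 (mod 371)
10^4 ≡ 100^2 = 10000 ≡ 354 (mod 371)
10^8 ≡ 354^2 = 125316 ≡ 289 (mod 371)
10^16 ≡ 289^2 = 83521 ≡ 46 (mod 371)
10^32 ≡ 46^2 = 2116 ≡ 261 (mod 371)
10^64 ≡ 261^2 = 68121 ≡ 228 (mod 371)
10^128 ≡ 228^2 = 51984 ≡ 44 (mod 371)
185 = 128 + 32 + 16 + 8 + 1 in binary powers of 2.
So 10^185 ≡ 44 · 261 · 46 · 289 · 10 ≡ 152 (mod 371).
Squaring chain: 152; never reaches −1, so base 10 is a Miller–Rabin witness that 371 is composite.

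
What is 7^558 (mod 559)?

7^1 ≡ 7 (mod 559)
7^2 ≡ 7^2 = 49 ≡ 49 (mod 559)
7^4 ≡ 49^2 = 2401 ≡ 165 (mod 559)
7^8 ≡ 165^2 = 27225 ≡ 393 (mod 559)
7^16 ≡ 393^2 = 154449 ≡ 165 (mod 559)
7^32 ≡ 165^2 = 27225 ≡ 393 (mod 559)
7^64 ≡ 393^2 = 154449 ≡ 165 (mod 559)
7^128 ≡ 165^2 = 27225 ≡ 393 (mod 559)
7^256 ≡ 393^2 = 154449 ≡ 165 (mod 559)
7^512 ≡ 165^2 = 27225 ≡ 393 (mod 559)
558 = 512 + 32 + 8 + 4 + 2 in binary powers of 2.
So 7^558 ≡ 393 · 393 · 393 · 165 · 49 ≡ 259 (mod 559).
Since 259 ≠ 1, base 7 is a Fermat witness: 559 is composite.

259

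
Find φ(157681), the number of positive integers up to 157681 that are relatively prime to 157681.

145152

Factor: 157681 = 19 · 43 · 193.
φ(157681) = (19−1) · (43−1) · (193−1) = 18 · 42 · 192 = 145152.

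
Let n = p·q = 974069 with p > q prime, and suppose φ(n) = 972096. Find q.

φ(n) = (p−1)(q−1) = n − (p+q) + 1, so p + q = 974069 − 972096 + 1 = 1974.
p and q are the roots of t² − 1974t + 974069 = 0.
Discriminant: 1974² − 4·974069 = 3896676 − 3896276 = 400; √400 = 20.
q = (1974 − 20)/2 = 977, p = (1974 + 20)/2 = 997.
Check: 977 · 997 = 974069.

977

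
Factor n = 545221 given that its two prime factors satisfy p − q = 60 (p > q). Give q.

709

Since p = q + 60, we have 545221 = q(q + 60), so q² + 60q − 545221 = 0.
Discriminant: 60² + 4·545221 = 3600 + 2180884 = 2184484; √2184484 = 1478.
q = (−60 + 1478)/2 = 709, and p = q + 60 = 769.
Check: 709 · 769 = 545221.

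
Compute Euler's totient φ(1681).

1640

Factor: 1681 = 41^2.
φ(1681) = 41^1·(41−1) = 1640.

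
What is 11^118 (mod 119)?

25

11^1 ≡ 11 (mod 119)
11^2 ≡ 11^2 = 121 ≡ 2 (mod 119)
11^4 ≡ 2^2 = 4 ≡ 4 (mod 119)
11^8 ≡ 4^2 = 16 ≡ 16 (mod 119)
11^16 ≡ 16^2 = 256 ≡ 18 (mod 119)
11^32 ≡ 18^2 = 324 ≡ 86 (mod 119)
11^64 ≡ 86^2 = 7396 ≡ 18 (mod 119)
118 = 64 + 32 + 16 + 4 + 2 in binary powers of 2.
So 11^118 ≡ 18 · 86 · 18 · 4 · 2 ≡ 25 (mod 119).
Since 25 ≠ 1, base 11 is a Fermat witness: 119 is composite.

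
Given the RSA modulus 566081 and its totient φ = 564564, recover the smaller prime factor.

659

φ(n) = (p−1)(q−1) = n − (p+q) + 1, so p + q = 566081 − 564564 + 1 = 1518.
p and q are the roots of t² − 1518t + 566081 = 0.
Discriminant: 1518² − 4·566081 = 2304324 − 2264324 = 40000; √40000 = 200.
q = (1518 − 200)/2 = 659, p = (1518 + 200)/2 = 859.
Check: 659 · 859 = 566081.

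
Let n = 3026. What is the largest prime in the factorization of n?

89

3026 = 2 · 1513
1513 = 17 · 89
89 is prime.
So 3026 = 2 · 17 · 89; the largest prime factor is 89.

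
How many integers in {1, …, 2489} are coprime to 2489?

Factor: 2489 = 19 · 131.
φ(2489) = (19−1) · (131−1) = 18 · 130 = 2340.

2340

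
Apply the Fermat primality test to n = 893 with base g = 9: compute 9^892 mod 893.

9^1 ≡ 9 (mod 893)
9^2 ≡ 9^2 = 81 ≡ 81 (mod 893)
9^4 ≡ 81^2 = 6561 ≡ 310 (mod 893)
9^8 ≡ 310^2 = 96100 ≡ 549 (mod 893)
9^16 ≡ 549^2 = 301401 ≡ 460 (mod 893)
9^32 ≡ 460^2 = 211600 ≡ 852 (mod 893)
9^64 ≡ 852^2 = 725904 ≡ 788 (mod 893)
9^128 ≡ 788^2 = 620944 ≡ 309 (mod 893)
9^256 ≡ 309^2 = 95481 ≡ 823 (mod 893)
9^512 ≡ 823^2 = 677329 ≡ 435 (mod 893)
892 = 512 + 256 + 64 + 32 + 16 + 8 + 4 in binary powers of 2.
So 9^892 ≡ 435 · 823 · 788 · 852 · 460 · 549 · 310 ≡ 788 (mod 893).
Since 788 ≠ 1, base 9 is a Fermat witness: 893 is composite.

788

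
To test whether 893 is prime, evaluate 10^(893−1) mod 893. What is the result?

332

10^1 ≡ 10 (mod 893)
10^2 ≡ 10^2 = 100 ≡ 100 (mod 893)
10^4 ≡ 100^2 = 10000 ≡ 177 (mod 893)
10^8 ≡ 177^2 = 31329 ≡ 74 (mod 893)
10^16 ≡ 74^2 = 5476 ≡ 118 (mod 893)
10^32 ≡ 118^2 = 13924 ≡ 529 (mod 893)
10^64 ≡ 529^2 = 279841 ≡ 332 (mod 893)
10^128 ≡ 332^2 = 110224 ≡ 385 (mod 893)
10^256 ≡ 385^2 = 148225 ≡ 880 (mod 893)
10^512 ≡ 880^2 = 774400 ≡ 169 (mod 893)
892 = 512 + 256 + 64 + 32 + 16 + 8 + 4 in binary powers of 2.
So 10^892 ≡ 169 · 880 · 332 · 529 · 118 · 74 · 177 ≡ 332 (mod 893).
Since 332 ≠ 1, base 10 is a Fermat witness: 893 is composite.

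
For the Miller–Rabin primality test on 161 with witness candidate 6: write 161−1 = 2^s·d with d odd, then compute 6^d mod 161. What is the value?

48

161 − 1 = 160 = 2^5 · 5, so d = 5.
6^1 ≡ 6 (mod 161)
6^2 ≡ 6^2 = 36 ≡ 36 (mod 161)
6^4 ≡ 36^2 = 1296 ≡ 8 (mod 161)
5 = 4 + 1 in binary powers of 2.
So 6^5 ≡ 8 · 6 ≡ 48 (mod 161).
Squaring chain: 48 → 50 → 85 → 141 → 78; never reaches −1, so base 6 is a Miller–Rabin witness that 161 is composite.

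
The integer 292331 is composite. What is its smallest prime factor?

13

292331 is odd.
Digit sum 20, not divisible by 3.
Ends in 1: not divisible by 5.
7: 292331 = 7·41761 + 4
11: 292331 = 11·26575 + 6
13: 292331 = 13·22487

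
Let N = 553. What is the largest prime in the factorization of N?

553 = 7 · 79
79 is prime.
So 553 = 7 · 79; the largest prime factor is 79.

79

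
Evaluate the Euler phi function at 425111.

Factor: 425111 = 29 · 107 · 137.
φ(425111) = (29−1) · (107−1) · (137−1) = 28 · 106 · 136 = 403648.

403648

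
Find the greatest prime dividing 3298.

3298 = 2 · 1649
1649 = 17 · 97
97 is prime.
So 3298 = 2 · 17 · 97; the largest prime factor is 97.

97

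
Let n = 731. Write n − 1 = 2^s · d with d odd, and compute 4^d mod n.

4

731 − 1 = 730 = 2^1 · 365, so d = 365.
4^1 ≡ 4 (mod 731)
4^2 ≡ 4^2 = 16 ≡ 16 (mod 731)
4^4 ≡ 16^2 = 256 ≡ 256 (mod 731)
4^8 ≡ 256^2 = 65536 ≡ 477 (mod 731)
4^16 ≡ 477^2 = 227529 ≡ 188 (mod 731)
4^32 ≡ 188^2 = 35344 ≡ 256 (mod 731)
4^64 ≡ 256^2 = 65536 ≡ 477 (mod 731)
4^128 ≡ 477^2 = 227529 ≡ 188 (mod 731)
4^256 ≡ 188^2 = 35344 ≡ 256 (mod 731)
365 = 256 + 64 + 32 + 8 + 4 + 1 in binary powers of 2.
So 4^365 ≡ 256 · 477 · 256 · 477 · 256 · 4 ≡ 4 (mod 731).
Squaring chain: 4; never reaches −1, so base 4 is a Miller–Rabin witness that 731 is composite.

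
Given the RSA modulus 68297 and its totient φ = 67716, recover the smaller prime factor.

163

φ(n) = (p−1)(q−1) = n − (p+q) + 1, so p + q = 68297 − 67716 + 1 = 582.
p and q are the roots of t² − 582t + 68297 = 0.
Discriminant: 582² − 4·68297 = 338724 − 273188 = 65536; √65536 = 256.
q = (582 − 256)/2 = 163, p = (582 + 256)/2 = 419.
Check: 163 · 419 = 68297.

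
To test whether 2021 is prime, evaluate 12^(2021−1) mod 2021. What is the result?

12^1 ≡ 12 (mod 2021)
12^2 ≡ 12^2 = 144 ≡ 144 (mod 2021)
12^4 ≡ 144^2 = 20736 ≡ 526 (mod 2021)
12^8 ≡ 526^2 = 276676 ≡ 1820 (mod 2021)
12^16 ≡ 1820^2 = 3312400 ≡ 2002 (mod 2021)
12^32 ≡ 2002^2 = 4008004 ≡ 361 (mod 2021)
12^64 ≡ 361^2 = 130321 ≡ 977 (mod 2021)
12^128 ≡ 977^2 = 954529 ≡ 617 (mod 2021)
12^256 ≡ 617^2 = 380689 ≡ 741 (mod 2021)
12^512 ≡ 741^2 = 549081 ≡ 1390 (mod 2021)
12^1024 ≡ 1390^2 = 1932100 ≡ 24 (mod 2021)
2020 = 1024 + 512 + 256 + 128 + 64 + 32 + 4 in binary powers of 2.
So 12^2020 ≡ 24 · 1390 · 741 · 617 · 977 · 361 · 526 ≡ 397 (mod 2021).
Since 397 ≠ 1, base 12 is a Fermat witness: 2021 is composite.

397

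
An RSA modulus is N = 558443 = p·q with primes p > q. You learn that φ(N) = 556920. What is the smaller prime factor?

613

φ(n) = (p−1)(q−1) = n − (p+q) + 1, so p + q = 558443 − 556920 + 1 = 1524.
p and q are the roots of t² − 1524t + 558443 = 0.
Discriminant: 1524² − 4·558443 = 2322576 − 2233772 = 88804; √88804 = 298.
q = (1524 − 298)/2 = 613, p = (1524 + 298)/2 = 911.
Check: 613 · 911 = 558443.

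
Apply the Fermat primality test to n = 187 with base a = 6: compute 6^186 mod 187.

49

6^1 ≡ 6 (mod 187)
6^2 ≡ 6^2 = 36 ≡ 36 (mod 187)
6^4 ≡ 36^2 = 1296 ≡ 174 (mod 187)
6^8 ≡ 174^2 = 30276 ≡ 169 (mod 187)
6^16 ≡ 169^2 = 28561 ≡ 137 (mod 187)
6^32 ≡ 137^2 = 18769 ≡ 69 (mod 187)
6^64 ≡ 69^2 = 4761 ≡ 86 (mod 187)
6^128 ≡ 86^2 = 7396 ≡ 103 (mod 187)
186 = 128 + 32 + 16 + 8 + 2 in binary powers of 2.
So 6^186 ≡ 103 · 69 · 137 · 169 · 36 ≡ 49 (mod 187).
Since 49 ≠ 1, base 6 is a Fermat witness: 187 is composite.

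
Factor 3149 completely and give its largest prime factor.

67

3149 = 47 · 67
67 is prime.
So 3149 = 47 · 67; the largest prime factor is 67.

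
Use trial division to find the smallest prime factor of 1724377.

1724377 is odd.
Digit sum 31, not divisible by 3.
Ends in 7: not divisible by 5.
7: 1724377 = 7·246339 + 4
11: 1724377 = 11·156761 + 6
13: 1724377 = 13·132644 + 5
17: 1724377 = 17·101433 + 16
19: 1724377 = 19·90756 + 13
23: 1724377 = 23·74972 + 21
29: 1724377 = 29·59461 + 8
31: 1724377 = 31·55625 + 2
37: 1724377 = 37·46604 + 29
41: 1724377 = 41·42057 + 40
43: 1724377 = 43·40101 + 34
47: 1724377 = 47·36688 + 41
53: 1724377 = 53·32535 + 22
59: 1724377 = 59·29226 + 43
61: 1724377 = 61·28268 + 29
67: 1724377 = 67·25736 + 65
71: 1724377 = 71·24287

71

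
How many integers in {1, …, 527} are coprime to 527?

Factor: 527 = 17 · 31.
φ(527) = (17−1) · (31−1) = 16 · 30 = 480.

480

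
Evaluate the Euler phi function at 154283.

145600

Factor: 154283 = 41 · 53 · 71.
φ(154283) = (41−1) · (53−1) · (71−1) = 40 · 52 · 70 = 145600.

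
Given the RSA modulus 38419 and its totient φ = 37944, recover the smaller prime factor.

φ(n) = (p−1)(q−1) = n − (p+q) + 1, so p + q = 38419 − 37944 + 1 = 476.
p and q are the roots of t² − 476t + 38419 = 0.
Discriminant: 476² − 4·38419 = 226576 − 153676 = 72900; √72900 = 270.
q = (476 − 270)/2 = 103, p = (476 + 270)/2 = 373.
Check: 103 · 373 = 38419.

103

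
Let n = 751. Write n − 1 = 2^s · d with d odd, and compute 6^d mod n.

751 − 1 = 750 = 2^1 · 375, so d = 375.
6^1 ≡ 6 (mod 751)
6^2 ≡ 6^2 = 36 ≡ 36 (mod 751)
6^4 ≡ 36^2 = 1296 ≡ 545 (mod 751)
6^8 ≡ 545^2 = 297025 ≡ 380 (mod 751)
6^16 ≡ 380^2 = 144400 ≡ 208 (mod 751)
6^32 ≡ 208^2 = 43264 ≡ 457 (mod 751)
6^64 ≡ 457^2 = 208849 ≡ 71 (mod 751)
6^128 ≡ 71^2 = 5041 ≡ 535 (mod 751)
6^256 ≡ 535^2 = 286225 ≡ 94 (mod 751)
375 = 256 + 64 + 32 + 16 + 4 + 2 + 1 in binary powers of 2.
So 6^375 ≡ 94 · 71 · 457 · 208 · 545 · 36 · 6 ≡ 750 (mod 751).
Since 6^d ≡ 750 (mod 751), base 6 does not prove 751 composite.

750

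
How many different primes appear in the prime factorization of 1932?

4

1932 = 2^2 · 483
483 = 3 · 161
161 = 7 · 23
1932 = 2^2 · 3 · 7 · 23, which has 4 distinct prime factors.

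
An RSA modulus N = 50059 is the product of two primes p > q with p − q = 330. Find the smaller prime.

113

Since p = q + 330, we have 50059 = q(q + 330), so q² + 330q − 50059 = 0.
Discriminant: 330² + 4·50059 = 108900 + 200236 = 309136; √309136 = 556.
q = (−330 + 556)/2 = 113, and p = q + 330 = 443.
Check: 113 · 443 = 50059.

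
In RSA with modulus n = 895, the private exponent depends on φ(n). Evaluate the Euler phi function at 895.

Factor: 895 = 5 · 179.
φ(895) = (5−1) · (179−1) = 4 · 178 = 712.

712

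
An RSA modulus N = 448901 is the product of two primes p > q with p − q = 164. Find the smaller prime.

Since p = q + 164, we have 448901 = q(q + 164), so q² + 164q − 448901 = 0.
Discriminant: 164² + 4·448901 = 26896 + 1795604 = 1822500; √1822500 = 1350.
q = (−164 + 1350)/2 = 593, and p = q + 164 = 757.
Check: 593 · 757 = 448901.

593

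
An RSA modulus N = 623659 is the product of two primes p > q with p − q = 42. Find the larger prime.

Since p = q + 42, we have 623659 = q(q + 42), so q² + 42q − 623659 = 0.
Discriminant: 42² + 4·623659 = 1764 + 2494636 = 2496400; √2496400 = 1580.
q = (−42 + 1580)/2 = 769, and p = q + 42 = 811.
Check: 769 · 811 = 623659.

811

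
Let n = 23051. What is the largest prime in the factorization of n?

23051 = 7 · 3293
3293 = 37 · 89
89 is prime.
So 23051 = 7 · 37 · 89; the largest prime factor is 89.

89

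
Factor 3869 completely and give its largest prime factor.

3869 = 53 · 73
73 is prime.
So 3869 = 53 · 73; the largest prime factor is 73.

73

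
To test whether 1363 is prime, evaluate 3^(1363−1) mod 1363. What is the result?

3^1 ≡ 3 (mod 1363)
3^2 ≡ 3^2 = 9 ≡ 9 (mod 1363)
3^4 ≡ 9^2 = 81 ≡ 81 (mod 1363)
3^8 ≡ 81^2 = 6561 ≡ 1109 (mod 1363)
3^16 ≡ 1109^2 = 1229881 ≡ 455 (mod 1363)
3^32 ≡ 455^2 = 207025 ≡ 1212 (mod 1363)
3^64 ≡ 1212^2 = 1468944 ≡ 993 (mod 1363)
3^128 ≡ 993^2 = 986049 ≡ 600 (mod 1363)
3^256 ≡ 600^2 = 360000 ≡ 168 (mod 1363)
3^512 ≡ 168^2 = 28224 ≡ 964 (mod 1363)
3^1024 ≡ 964^2 = 929296 ≡ 1093 (mod 1363)
1362 = 1024 + 256 + 64 + 16 + 2 in binary powers of 2.
So 3^1362 ≡ 1093 · 168 · 993 · 455 · 9 ≡ 760 (mod 1363).
Since 760 ≠ 1, base 3 is a Fermat witness: 1363 is composite.

760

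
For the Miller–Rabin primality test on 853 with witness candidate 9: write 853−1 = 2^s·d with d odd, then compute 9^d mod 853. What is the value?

1

853 − 1 = 852 = 2^2 · 213, so d = 213.
9^1 ≡ 9 (mod 853)
9^2 ≡ 9^2 = 81 ≡ 81 (mod 853)
9^4 ≡ 81^2 = 6561 ≡ 590 (mod 853)
9^8 ≡ 590^2 = 348100 ≡ 76 (mod 853)
9^16 ≡ 76^2 = 5776 ≡ 658 (mod 853)
9^32 ≡ 658^2 = 432964 ≡ 493 (mod 853)
9^64 ≡ 493^2 = 243049 ≡ 797 (mod 853)
9^128 ≡ 797^2 = 635209 ≡ 577 (mod 853)
213 = 128 + 64 + 16 + 4 + 1 in binary powers of 2.
So 9^213 ≡ 577 · 797 · 658 · 590 · 9 ≡ 1 (mod 853).
Since 9^d ≡ 1 (mod 853), base 9 does not prove 853 composite.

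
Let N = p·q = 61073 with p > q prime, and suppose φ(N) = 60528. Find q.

157

φ(n) = (p−1)(q−1) = n − (p+q) + 1, so p + q = 61073 − 60528 + 1 = 546.
p and q are the roots of t² − 546t + 61073 = 0.
Discriminant: 546² − 4·61073 = 298116 − 244292 = 53824; √53824 = 232.
q = (546 − 232)/2 = 157, p = (546 + 232)/2 = 389.
Check: 157 · 389 = 61073.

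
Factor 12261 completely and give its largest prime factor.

67

12261 = 3 · 4087
4087 = 61 · 67
67 is prime.
So 12261 = 3 · 61 · 67; the largest prime factor is 67.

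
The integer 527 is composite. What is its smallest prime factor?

17

527 is odd.
Digit sum 14, not divisible by 3.
Ends in 7: not divisible by 5.
7: 527 = 7·75 + 2
11: 527 = 11·47 + 10
13: 527 = 13·40 + 7
17: 527 = 17·31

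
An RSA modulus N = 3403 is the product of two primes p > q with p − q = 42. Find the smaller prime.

Since p = q + 42, we have 3403 = q(q + 42), so q² + 42q − 3403 = 0.
Discriminant: 42² + 4·3403 = 1764 + 13612 = 15376; √15376 = 124.
q = (−42 + 124)/2 = 41, and p = q + 42 = 83.
Check: 41 · 83 = 3403.

41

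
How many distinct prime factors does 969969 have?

969969 = 3 · 323323
323323 = 7 · 46189
46189 = 11 · 4199
4199 = 13 · 323
323 = 17 · 19
969969 = 3 · 7 · 11 · 13 · 17 · 19, which has 6 distinct prime factors.

6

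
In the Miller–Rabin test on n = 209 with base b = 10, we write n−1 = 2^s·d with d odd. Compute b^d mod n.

209 − 1 = 208 = 2^4 · 13, so d = 13.
10^1 ≡ 10 (mod 209)
10^2 ≡ 10^2 = 100 ≡ 100 (mod 209)
10^4 ≡ 100^2 = 10000 ≡ 177 (mod 209)
10^8 ≡ 177^2 = 31329 ≡ 188 (mod 209)
13 = 8 + 4 + 1 in binary powers of 2.
So 10^13 ≡ 188 · 177 · 10 ≡ 32 (mod 209).
Squaring chain: 32 → 188 → 23 → 111; never reaches −1, so base 10 is a Miller–Rabin witness that 209 is composite.

32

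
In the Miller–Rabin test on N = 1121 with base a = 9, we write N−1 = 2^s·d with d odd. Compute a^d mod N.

1121 − 1 = 1120 = 2^5 · 35, so d = 35.
9^1 ≡ 9 (mod 1121)
9^2 ≡ 9^2 = 81 ≡ 81 (mod 1121)
9^4 ≡ 81^2 = 6561 ≡ 956 (mod 1121)
9^8 ≡ 956^2 = 913936 ≡ 321 (mod 1121)
9^16 ≡ 321^2 = 103041 ≡ 1030 (mod 1121)
9^32 ≡ 1030^2 = 1060900 ≡ 434 (mod 1121)
35 = 32 + 2 + 1 in binary powers of 2.
So 9^35 ≡ 434 · 81 · 9 ≡ 264 (mod 1121).
Squaring chain: 264 → 194 → 643 → 921 → 765; never reaches −1, so base 9 is a Miller–Rabin witness that 1121 is composite.

264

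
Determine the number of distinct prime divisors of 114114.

6

114114 = 2 · 57057
57057 = 3 · 19019
19019 = 7 · 2717
2717 = 11 · 247
247 = 13 · 19
114114 = 2 · 3 · 7 · 11 · 13 · 19, which has 6 distinct prime factors.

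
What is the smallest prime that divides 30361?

30361 is odd.
Digit sum 13, not divisible by 3.
Ends in 1: not divisible by 5.
7: 30361 = 7·4337 + 2
11: 30361 = 11·2760 + 1
13: 30361 = 13·2335 + 6
17: 30361 = 17·1785 + 16
19: 30361 = 19·1597 + 18
23: 30361 = 23·1320 + 1
29: 30361 = 29·1046 + 27
31: 30361 = 31·979 + 12
37: 30361 = 37·820 + 21
41: 30361 = 41·740 + 21
43: 30361 = 43·706 + 3
47: 30361 = 47·645 + 46
53: 30361 = 53·572 + 45
59: 30361 = 59·514 + 35
61: 30361 = 61·497 + 44
67: 30361 = 67·453 + 10
71: 30361 = 71·427 + 44
73: 30361 = 73·415 + 66
79: 30361 = 79·384 + 25
83: 30361 = 83·365 + 66
89: 30361 = 89·341 + 12
97: 30361 = 97·313

97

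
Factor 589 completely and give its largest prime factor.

31

589 = 19 · 31
31 is prime.
So 589 = 19 · 31; the largest prime factor is 31.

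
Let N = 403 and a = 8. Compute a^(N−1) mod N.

64

8^1 ≡ 8 (mod 403)
8^2 ≡ 8^2 = 64 ≡ 64 (mod 403)
8^4 ≡ 64^2 = 4096 ≡ 66 (mod 403)
8^8 ≡ 66^2 = 4356 ≡ 326 (mod 403)
8^16 ≡ 326^2 = 106276 ≡ 287 (mod 403)
8^32 ≡ 287^2 = 82369 ≡ 157 (mod 403)
8^64 ≡ 157^2 = 24649 ≡ 66 (mod 403)
8^128 ≡ 66^2 = 4356 ≡ 326 (mod 403)
8^256 ≡ 326^2 = 106276 ≡ 287 (mod 403)
402 = 256 + 128 + 16 + 2 in binary powers of 2.
So 8^402 ≡ 287 · 326 · 287 · 64 ≡ 64 (mod 403).
Since 64 ≠ 1, base 8 is a Fermat witness: 403 is composite.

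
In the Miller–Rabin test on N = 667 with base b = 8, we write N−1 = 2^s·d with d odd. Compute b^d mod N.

667 − 1 = 666 = 2^1 · 333, so d = 333.
8^1 ≡ 8 (mod 667)
8^2 ≡ 8^2 = 64 ≡ 64 (mod 667)
8^4 ≡ 64^2 = 4096 ≡ 94 (mod 667)
8^8 ≡ 94^2 = 8836 ≡ 165 (mod 667)
8^16 ≡ 165^2 = 27225 ≡ 545 (mod 667)
8^32 ≡ 545^2 = 297025 ≡ 210 (mod 667)
8^64 ≡ 210^2 = 44100 ≡ 78 (mod 667)
8^128 ≡ 78^2 = 6084 ≡ 81 (mod 667)
8^256 ≡ 81^2 = 6561 ≡ 558 (mod 667)
333 = 256 + 64 + 8 + 4 + 1 in binary powers of 2.
So 8^333 ≡ 558 · 78 · 165 · 94 · 8 ≡ 374 (mod 667).
Squaring chain: 374; never reaches −1, so base 8 is a Miller–Rabin witness that 667 is composite.

374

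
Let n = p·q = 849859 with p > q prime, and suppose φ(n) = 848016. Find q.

907

φ(n) = (p−1)(q−1) = n − (p+q) + 1, so p + q = 849859 − 848016 + 1 = 1844.
p and q are the roots of t² − 1844t + 849859 = 0.
Discriminant: 1844² − 4·849859 = 3400336 − 3399436 = 900; √900 = 30.
q = (1844 − 30)/2 = 907, p = (1844 + 30)/2 = 937.
Check: 907 · 937 = 849859.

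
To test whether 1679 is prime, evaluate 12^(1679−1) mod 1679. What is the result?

12^1 ≡ 12 (mod 1679)
12^2 ≡ 12^2 = 144 ≡ 144 (mod 1679)
12^4 ≡ 144^2 = 20736 ≡ 588 (mod 1679)
12^8 ≡ 588^2 = 345744 ≡ 1549 (mod 1679)
12^16 ≡ 1549^2 = 2399401 ≡ 110 (mod 1679)
12^32 ≡ 110^2 = 12100 ≡ 347 (mod 1679)
12^64 ≡ 347^2 = 120409 ≡ 1200 (mod 1679)
12^128 ≡ 1200^2 = 1440000 ≡ 1097 (mod 1679)
12^256 ≡ 1097^2 = 1203409 ≡ 1245 (mod 1679)
12^512 ≡ 1245^2 = 1550025 ≡ 308 (mod 1679)
12^1024 ≡ 308^2 = 94864 ≡ 840 (mod 1679)
1678 = 1024 + 512 + 128 + 8 + 4 + 2 in binary powers of 2.
So 12^1678 ≡ 840 · 308 · 1097 · 1549 · 588 · 144 ≡ 653 (mod 1679).
Since 653 ≠ 1, base 12 is a Fermat witness: 1679 is composite.

653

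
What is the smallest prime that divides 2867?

47

2867 is odd.
Digit sum 23, not divisible by 3.
Ends in 7: not divisible by 5.
7: 2867 = 7·409 + 4
11: 2867 = 11·260 + 7
13: 2867 = 13·220 + 7
17: 2867 = 17·168 + 11
19: 2867 = 19·150 + 17
23: 2867 = 23·124 + 15
29: 2867 = 29·98 + 25
31: 2867 = 31·92 + 15
37: 2867 = 37·77 + 18
41: 2867 = 41·69 + 38
43: 2867 = 43·66 + 29
47: 2867 = 47·61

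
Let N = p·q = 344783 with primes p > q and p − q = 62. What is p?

Since p = q + 62, we have 344783 = q(q + 62), so q² + 62q − 344783 = 0.
Discriminant: 62² + 4·344783 = 3844 + 1379132 = 1382976; √1382976 = 1176.
q = (−62 + 1176)/2 = 557, and p = q + 62 = 619.
Check: 557 · 619 = 344783.

619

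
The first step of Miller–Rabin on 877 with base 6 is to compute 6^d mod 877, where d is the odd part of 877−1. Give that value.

877 − 1 = 876 = 2^2 · 219, so d = 219.
6^1 ≡ 6 (mod 877)
6^2 ≡ 6^2 = 36 ≡ 36 (mod 877)
6^4 ≡ 36^2 = 1296 ≡ 419 (mod 877)
6^8 ≡ 419^2 = 175561 ≡ 161 (mod 877)
6^16 ≡ 161^2 = 25921 ≡ 488 (mod 877)
6^32 ≡ 488^2 = 238144 ≡ 477 (mod 877)
6^64 ≡ 477^2 = 227529 ≡ 386 (mod 877)
6^128 ≡ 386^2 = 148996 ≡ 783 (mod 877)
219 = 128 + 64 + 16 + 8 + 2 + 1 in binary powers of 2.
So 6^219 ≡ 783 · 386 · 488 · 161 · 36 · 6 ≡ 726 (mod 877).
Squaring chain: 726 → 876; reaches −1, so base 6 does not prove 877 composite.

726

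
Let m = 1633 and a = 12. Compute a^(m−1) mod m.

841

12^1 ≡ 12 (mod 1633)
12^2 ≡ 12^2 = 144 ≡ 144 (mod 1633)
12^4 ≡ 144^2 = 20736 ≡ 1140 (mod 1633)
12^8 ≡ 1140^2 = 1299600 ≡ 1365 (mod 1633)
12^16 ≡ 1365^2 = 1863225 ≡ 1605 (mod 1633)
12^32 ≡ 1605^2 = 2576025 ≡ 784 (mod 1633)
12^64 ≡ 784^2 = 614656 ≡ 648 (mod 1633)
12^128 ≡ 648^2 = 419904 ≡ 223 (mod 1633)
12^256 ≡ 223^2 = 49729 ≡ 739 (mod 1633)
12^512 ≡ 739^2 = 546121 ≡ 699 (mod 1633)
12^1024 ≡ 699^2 = 488601 ≡ 334 (mod 1633)
1632 = 1024 + 512 + 64 + 32 in binary powers of 2.
So 12^1632 ≡ 334 · 699 · 648 · 784 ≡ 841 (mod 1633).
Since 841 ≠ 1, base 12 is a Fermat witness: 1633 is composite.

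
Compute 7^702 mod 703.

7^1 ≡ 7 (mod 703)
7^2 ≡ 7^2 = 49 ≡ 49 (mod 703)
7^4 ≡ 49^2 = 2401 ≡ 292 (mod 703)
7^8 ≡ 292^2 = 85264 ≡ 201 (mod 703)
7^16 ≡ 201^2 = 40401 ≡ 330 (mod 703)
7^32 ≡ 330^2 = 108900 ≡ 638 (mod 703)
7^64 ≡ 638^2 = 407044 ≡ 7 (mod 703)
7^128 ≡ 7^2 = 49 ≡ 49 (mod 703)
7^256 ≡ 49^2 = 2401 ≡ 292 (mod 703)
7^512 ≡ 292^2 = 85264 ≡ 201 (mod 703)
702 = 512 + 128 + 32 + 16 + 8 + 4 + 2 in binary powers of 2.
So 7^702 ≡ 201 · 49 · 638 · 330 · 201 · 292 · 49 ≡ 1 (mod 703).
Since the result is 1, base 7 gives no evidence that 703 is composite.

1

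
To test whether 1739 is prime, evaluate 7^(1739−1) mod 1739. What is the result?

636

7^1 ≡ 7 (mod 1739)
7^2 ≡ 7^2 = 49 ≡ 49 (mod 1739)
7^4 ≡ 49^2 = 2401 ≡ 662 (mod 1739)
7^8 ≡ 662^2 = 438244 ≡ 16 (mod 1739)
7^16 ≡ 16^2 = 256 ≡ 256 (mod 1739)
7^32 ≡ 256^2 = 65536 ≡ 1193 (mod 1739)
7^64 ≡ 1193^2 = 1423249 ≡ 747 (mod 1739)
7^128 ≡ 747^2 = 558009 ≡ 1529 (mod 1739)
7^256 ≡ 1529^2 = 2337841 ≡ 625 (mod 1739)
7^512 ≡ 625^2 = 390625 ≡ 1089 (mod 1739)
7^1024 ≡ 1089^2 = 1185921 ≡ 1662 (mod 1739)
1738 = 1024 + 512 + 128 + 64 + 8 + 2 in binary powers of 2.
So 7^1738 ≡ 1662 · 1089 · 1529 · 747 · 16 · 49 ≡ 636 (mod 1739).
Since 636 ≠ 1, base 7 is a Fermat witness: 1739 is composite.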